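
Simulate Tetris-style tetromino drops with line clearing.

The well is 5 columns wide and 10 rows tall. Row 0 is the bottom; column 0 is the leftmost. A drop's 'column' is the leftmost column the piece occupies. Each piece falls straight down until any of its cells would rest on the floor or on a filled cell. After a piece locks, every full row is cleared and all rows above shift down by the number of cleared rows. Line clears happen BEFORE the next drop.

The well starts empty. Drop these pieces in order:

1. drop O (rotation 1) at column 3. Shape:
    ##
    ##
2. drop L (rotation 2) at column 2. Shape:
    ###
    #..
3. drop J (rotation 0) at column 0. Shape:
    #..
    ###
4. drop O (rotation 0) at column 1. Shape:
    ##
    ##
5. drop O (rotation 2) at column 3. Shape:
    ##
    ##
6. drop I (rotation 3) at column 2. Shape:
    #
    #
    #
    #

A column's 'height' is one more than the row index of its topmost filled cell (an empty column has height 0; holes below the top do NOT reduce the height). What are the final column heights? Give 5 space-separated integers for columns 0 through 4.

Drop 1: O rot1 at col 3 lands with bottom-row=0; cleared 0 line(s) (total 0); column heights now [0 0 0 2 2], max=2
Drop 2: L rot2 at col 2 lands with bottom-row=1; cleared 0 line(s) (total 0); column heights now [0 0 3 3 3], max=3
Drop 3: J rot0 at col 0 lands with bottom-row=3; cleared 0 line(s) (total 0); column heights now [5 4 4 3 3], max=5
Drop 4: O rot0 at col 1 lands with bottom-row=4; cleared 0 line(s) (total 0); column heights now [5 6 6 3 3], max=6
Drop 5: O rot2 at col 3 lands with bottom-row=3; cleared 2 line(s) (total 2); column heights now [0 4 4 3 3], max=4
Drop 6: I rot3 at col 2 lands with bottom-row=4; cleared 0 line(s) (total 2); column heights now [0 4 8 3 3], max=8

Answer: 0 4 8 3 3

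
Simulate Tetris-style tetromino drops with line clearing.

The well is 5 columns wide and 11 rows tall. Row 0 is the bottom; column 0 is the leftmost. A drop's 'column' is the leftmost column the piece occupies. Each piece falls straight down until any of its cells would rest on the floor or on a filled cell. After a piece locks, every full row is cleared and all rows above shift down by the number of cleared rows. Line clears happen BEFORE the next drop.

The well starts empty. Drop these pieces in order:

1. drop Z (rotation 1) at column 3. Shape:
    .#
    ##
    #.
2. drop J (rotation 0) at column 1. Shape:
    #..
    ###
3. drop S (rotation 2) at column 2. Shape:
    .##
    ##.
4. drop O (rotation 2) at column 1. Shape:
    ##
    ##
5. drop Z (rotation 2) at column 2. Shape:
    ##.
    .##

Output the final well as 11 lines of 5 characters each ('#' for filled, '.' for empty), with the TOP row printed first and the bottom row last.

Answer: .....
.....
.....
.....
..##.
.####
.####
.###.
.####
...##
...#.

Derivation:
Drop 1: Z rot1 at col 3 lands with bottom-row=0; cleared 0 line(s) (total 0); column heights now [0 0 0 2 3], max=3
Drop 2: J rot0 at col 1 lands with bottom-row=2; cleared 0 line(s) (total 0); column heights now [0 4 3 3 3], max=4
Drop 3: S rot2 at col 2 lands with bottom-row=3; cleared 0 line(s) (total 0); column heights now [0 4 4 5 5], max=5
Drop 4: O rot2 at col 1 lands with bottom-row=4; cleared 0 line(s) (total 0); column heights now [0 6 6 5 5], max=6
Drop 5: Z rot2 at col 2 lands with bottom-row=5; cleared 0 line(s) (total 0); column heights now [0 6 7 7 6], max=7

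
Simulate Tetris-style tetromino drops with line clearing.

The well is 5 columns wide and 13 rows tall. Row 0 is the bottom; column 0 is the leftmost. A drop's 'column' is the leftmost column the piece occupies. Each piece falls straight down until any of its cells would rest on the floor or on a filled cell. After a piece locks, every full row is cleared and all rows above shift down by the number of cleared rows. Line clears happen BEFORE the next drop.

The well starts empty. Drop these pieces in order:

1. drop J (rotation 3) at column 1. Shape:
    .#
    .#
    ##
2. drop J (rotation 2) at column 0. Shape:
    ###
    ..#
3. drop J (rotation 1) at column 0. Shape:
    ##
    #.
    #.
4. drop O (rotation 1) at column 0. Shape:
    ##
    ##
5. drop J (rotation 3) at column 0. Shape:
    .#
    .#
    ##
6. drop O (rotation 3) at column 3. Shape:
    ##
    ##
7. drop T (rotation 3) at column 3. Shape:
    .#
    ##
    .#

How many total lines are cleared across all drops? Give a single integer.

Answer: 0

Derivation:
Drop 1: J rot3 at col 1 lands with bottom-row=0; cleared 0 line(s) (total 0); column heights now [0 1 3 0 0], max=3
Drop 2: J rot2 at col 0 lands with bottom-row=3; cleared 0 line(s) (total 0); column heights now [5 5 5 0 0], max=5
Drop 3: J rot1 at col 0 lands with bottom-row=5; cleared 0 line(s) (total 0); column heights now [8 8 5 0 0], max=8
Drop 4: O rot1 at col 0 lands with bottom-row=8; cleared 0 line(s) (total 0); column heights now [10 10 5 0 0], max=10
Drop 5: J rot3 at col 0 lands with bottom-row=10; cleared 0 line(s) (total 0); column heights now [11 13 5 0 0], max=13
Drop 6: O rot3 at col 3 lands with bottom-row=0; cleared 0 line(s) (total 0); column heights now [11 13 5 2 2], max=13
Drop 7: T rot3 at col 3 lands with bottom-row=2; cleared 0 line(s) (total 0); column heights now [11 13 5 4 5], max=13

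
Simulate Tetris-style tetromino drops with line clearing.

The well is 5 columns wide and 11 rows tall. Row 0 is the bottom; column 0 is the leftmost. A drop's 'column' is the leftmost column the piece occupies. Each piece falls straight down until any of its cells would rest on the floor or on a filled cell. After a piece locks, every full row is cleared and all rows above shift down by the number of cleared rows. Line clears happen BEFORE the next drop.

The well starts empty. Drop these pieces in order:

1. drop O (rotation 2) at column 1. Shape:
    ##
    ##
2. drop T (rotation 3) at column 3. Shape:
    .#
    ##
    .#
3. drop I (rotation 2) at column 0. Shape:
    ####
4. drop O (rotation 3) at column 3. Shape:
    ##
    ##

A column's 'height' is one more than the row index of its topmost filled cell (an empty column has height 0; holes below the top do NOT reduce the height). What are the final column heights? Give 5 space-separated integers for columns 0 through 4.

Drop 1: O rot2 at col 1 lands with bottom-row=0; cleared 0 line(s) (total 0); column heights now [0 2 2 0 0], max=2
Drop 2: T rot3 at col 3 lands with bottom-row=0; cleared 0 line(s) (total 0); column heights now [0 2 2 2 3], max=3
Drop 3: I rot2 at col 0 lands with bottom-row=2; cleared 1 line(s) (total 1); column heights now [0 2 2 2 2], max=2
Drop 4: O rot3 at col 3 lands with bottom-row=2; cleared 0 line(s) (total 1); column heights now [0 2 2 4 4], max=4

Answer: 0 2 2 4 4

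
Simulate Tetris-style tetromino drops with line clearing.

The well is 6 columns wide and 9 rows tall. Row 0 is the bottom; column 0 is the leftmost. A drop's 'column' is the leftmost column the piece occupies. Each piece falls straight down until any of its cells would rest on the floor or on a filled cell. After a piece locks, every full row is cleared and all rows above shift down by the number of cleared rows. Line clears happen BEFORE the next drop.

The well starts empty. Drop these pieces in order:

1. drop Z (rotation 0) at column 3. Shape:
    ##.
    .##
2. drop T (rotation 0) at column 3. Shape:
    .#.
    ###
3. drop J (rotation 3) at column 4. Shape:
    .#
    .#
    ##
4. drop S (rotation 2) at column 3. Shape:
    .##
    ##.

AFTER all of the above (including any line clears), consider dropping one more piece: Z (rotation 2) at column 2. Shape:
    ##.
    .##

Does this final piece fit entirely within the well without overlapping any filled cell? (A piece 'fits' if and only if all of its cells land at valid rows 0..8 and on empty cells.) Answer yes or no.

Drop 1: Z rot0 at col 3 lands with bottom-row=0; cleared 0 line(s) (total 0); column heights now [0 0 0 2 2 1], max=2
Drop 2: T rot0 at col 3 lands with bottom-row=2; cleared 0 line(s) (total 0); column heights now [0 0 0 3 4 3], max=4
Drop 3: J rot3 at col 4 lands with bottom-row=4; cleared 0 line(s) (total 0); column heights now [0 0 0 3 5 7], max=7
Drop 4: S rot2 at col 3 lands with bottom-row=6; cleared 0 line(s) (total 0); column heights now [0 0 0 7 8 8], max=8
Test piece Z rot2 at col 2 (width 3): heights before test = [0 0 0 7 8 8]; fits = False

Answer: no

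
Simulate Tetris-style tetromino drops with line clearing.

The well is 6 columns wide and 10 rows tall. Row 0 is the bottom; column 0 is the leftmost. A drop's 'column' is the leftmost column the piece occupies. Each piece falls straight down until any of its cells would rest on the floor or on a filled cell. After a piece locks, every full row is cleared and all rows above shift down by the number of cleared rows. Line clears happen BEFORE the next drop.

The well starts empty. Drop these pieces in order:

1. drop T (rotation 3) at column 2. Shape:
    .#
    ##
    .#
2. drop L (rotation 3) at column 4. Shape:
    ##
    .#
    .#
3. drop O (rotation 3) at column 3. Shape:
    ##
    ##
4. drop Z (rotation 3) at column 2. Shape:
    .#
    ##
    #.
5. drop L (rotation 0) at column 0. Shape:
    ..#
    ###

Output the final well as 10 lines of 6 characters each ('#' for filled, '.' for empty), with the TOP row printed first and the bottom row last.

Answer: ......
......
..#...
####..
..##..
..###.
...##.
...###
..##.#
...#.#

Derivation:
Drop 1: T rot3 at col 2 lands with bottom-row=0; cleared 0 line(s) (total 0); column heights now [0 0 2 3 0 0], max=3
Drop 2: L rot3 at col 4 lands with bottom-row=0; cleared 0 line(s) (total 0); column heights now [0 0 2 3 3 3], max=3
Drop 3: O rot3 at col 3 lands with bottom-row=3; cleared 0 line(s) (total 0); column heights now [0 0 2 5 5 3], max=5
Drop 4: Z rot3 at col 2 lands with bottom-row=4; cleared 0 line(s) (total 0); column heights now [0 0 6 7 5 3], max=7
Drop 5: L rot0 at col 0 lands with bottom-row=6; cleared 0 line(s) (total 0); column heights now [7 7 8 7 5 3], max=8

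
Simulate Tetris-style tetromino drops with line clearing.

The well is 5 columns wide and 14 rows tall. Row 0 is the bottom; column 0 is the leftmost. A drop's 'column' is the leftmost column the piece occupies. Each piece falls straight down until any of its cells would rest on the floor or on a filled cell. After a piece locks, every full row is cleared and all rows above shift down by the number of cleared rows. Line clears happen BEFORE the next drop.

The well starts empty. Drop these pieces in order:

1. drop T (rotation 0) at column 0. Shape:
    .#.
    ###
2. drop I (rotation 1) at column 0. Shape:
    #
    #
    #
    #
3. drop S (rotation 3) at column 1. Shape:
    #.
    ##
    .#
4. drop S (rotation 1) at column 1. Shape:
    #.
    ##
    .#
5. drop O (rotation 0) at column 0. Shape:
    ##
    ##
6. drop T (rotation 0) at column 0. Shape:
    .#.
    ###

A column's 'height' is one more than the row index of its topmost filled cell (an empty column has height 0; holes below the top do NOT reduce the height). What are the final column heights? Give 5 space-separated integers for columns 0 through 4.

Answer: 9 10 9 0 0

Derivation:
Drop 1: T rot0 at col 0 lands with bottom-row=0; cleared 0 line(s) (total 0); column heights now [1 2 1 0 0], max=2
Drop 2: I rot1 at col 0 lands with bottom-row=1; cleared 0 line(s) (total 0); column heights now [5 2 1 0 0], max=5
Drop 3: S rot3 at col 1 lands with bottom-row=1; cleared 0 line(s) (total 0); column heights now [5 4 3 0 0], max=5
Drop 4: S rot1 at col 1 lands with bottom-row=3; cleared 0 line(s) (total 0); column heights now [5 6 5 0 0], max=6
Drop 5: O rot0 at col 0 lands with bottom-row=6; cleared 0 line(s) (total 0); column heights now [8 8 5 0 0], max=8
Drop 6: T rot0 at col 0 lands with bottom-row=8; cleared 0 line(s) (total 0); column heights now [9 10 9 0 0], max=10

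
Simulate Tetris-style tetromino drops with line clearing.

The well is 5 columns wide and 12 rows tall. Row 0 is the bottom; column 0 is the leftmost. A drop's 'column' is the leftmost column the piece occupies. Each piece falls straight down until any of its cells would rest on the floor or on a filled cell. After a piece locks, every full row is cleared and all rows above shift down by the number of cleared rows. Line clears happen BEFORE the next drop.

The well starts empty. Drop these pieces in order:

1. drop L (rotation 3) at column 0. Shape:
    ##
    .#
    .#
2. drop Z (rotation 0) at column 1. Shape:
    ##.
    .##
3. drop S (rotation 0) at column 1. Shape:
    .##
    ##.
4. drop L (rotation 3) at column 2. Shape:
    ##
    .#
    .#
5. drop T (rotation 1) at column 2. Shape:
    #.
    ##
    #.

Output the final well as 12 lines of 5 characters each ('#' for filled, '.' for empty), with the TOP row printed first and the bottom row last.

Drop 1: L rot3 at col 0 lands with bottom-row=0; cleared 0 line(s) (total 0); column heights now [3 3 0 0 0], max=3
Drop 2: Z rot0 at col 1 lands with bottom-row=2; cleared 0 line(s) (total 0); column heights now [3 4 4 3 0], max=4
Drop 3: S rot0 at col 1 lands with bottom-row=4; cleared 0 line(s) (total 0); column heights now [3 5 6 6 0], max=6
Drop 4: L rot3 at col 2 lands with bottom-row=6; cleared 0 line(s) (total 0); column heights now [3 5 9 9 0], max=9
Drop 5: T rot1 at col 2 lands with bottom-row=9; cleared 0 line(s) (total 0); column heights now [3 5 12 11 0], max=12

Answer: ..#..
..##.
..#..
..##.
...#.
...#.
..##.
.##..
.##..
####.
.#...
.#...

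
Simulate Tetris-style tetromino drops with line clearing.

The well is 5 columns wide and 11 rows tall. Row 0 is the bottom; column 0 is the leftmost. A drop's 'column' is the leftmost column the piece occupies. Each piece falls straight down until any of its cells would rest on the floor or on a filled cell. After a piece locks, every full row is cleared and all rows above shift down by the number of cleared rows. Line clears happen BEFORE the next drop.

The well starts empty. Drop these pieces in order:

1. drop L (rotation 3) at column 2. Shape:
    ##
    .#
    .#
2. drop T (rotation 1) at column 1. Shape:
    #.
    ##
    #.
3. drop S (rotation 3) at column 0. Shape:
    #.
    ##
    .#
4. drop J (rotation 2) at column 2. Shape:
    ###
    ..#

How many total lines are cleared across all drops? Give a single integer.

Drop 1: L rot3 at col 2 lands with bottom-row=0; cleared 0 line(s) (total 0); column heights now [0 0 3 3 0], max=3
Drop 2: T rot1 at col 1 lands with bottom-row=2; cleared 0 line(s) (total 0); column heights now [0 5 4 3 0], max=5
Drop 3: S rot3 at col 0 lands with bottom-row=5; cleared 0 line(s) (total 0); column heights now [8 7 4 3 0], max=8
Drop 4: J rot2 at col 2 lands with bottom-row=3; cleared 0 line(s) (total 0); column heights now [8 7 5 5 5], max=8

Answer: 0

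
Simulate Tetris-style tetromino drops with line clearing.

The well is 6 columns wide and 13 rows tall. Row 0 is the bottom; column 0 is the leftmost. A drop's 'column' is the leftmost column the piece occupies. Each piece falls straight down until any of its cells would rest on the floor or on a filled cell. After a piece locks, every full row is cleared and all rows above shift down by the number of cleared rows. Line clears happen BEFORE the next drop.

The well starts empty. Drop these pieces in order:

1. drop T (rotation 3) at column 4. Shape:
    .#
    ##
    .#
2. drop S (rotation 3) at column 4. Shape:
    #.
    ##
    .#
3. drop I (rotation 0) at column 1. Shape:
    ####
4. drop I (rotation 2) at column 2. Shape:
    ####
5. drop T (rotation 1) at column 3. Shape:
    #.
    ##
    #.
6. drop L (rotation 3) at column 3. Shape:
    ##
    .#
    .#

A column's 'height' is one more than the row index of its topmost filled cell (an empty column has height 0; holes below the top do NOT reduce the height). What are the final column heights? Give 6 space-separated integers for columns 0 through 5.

Drop 1: T rot3 at col 4 lands with bottom-row=0; cleared 0 line(s) (total 0); column heights now [0 0 0 0 2 3], max=3
Drop 2: S rot3 at col 4 lands with bottom-row=3; cleared 0 line(s) (total 0); column heights now [0 0 0 0 6 5], max=6
Drop 3: I rot0 at col 1 lands with bottom-row=6; cleared 0 line(s) (total 0); column heights now [0 7 7 7 7 5], max=7
Drop 4: I rot2 at col 2 lands with bottom-row=7; cleared 0 line(s) (total 0); column heights now [0 7 8 8 8 8], max=8
Drop 5: T rot1 at col 3 lands with bottom-row=8; cleared 0 line(s) (total 0); column heights now [0 7 8 11 10 8], max=11
Drop 6: L rot3 at col 3 lands with bottom-row=10; cleared 0 line(s) (total 0); column heights now [0 7 8 13 13 8], max=13

Answer: 0 7 8 13 13 8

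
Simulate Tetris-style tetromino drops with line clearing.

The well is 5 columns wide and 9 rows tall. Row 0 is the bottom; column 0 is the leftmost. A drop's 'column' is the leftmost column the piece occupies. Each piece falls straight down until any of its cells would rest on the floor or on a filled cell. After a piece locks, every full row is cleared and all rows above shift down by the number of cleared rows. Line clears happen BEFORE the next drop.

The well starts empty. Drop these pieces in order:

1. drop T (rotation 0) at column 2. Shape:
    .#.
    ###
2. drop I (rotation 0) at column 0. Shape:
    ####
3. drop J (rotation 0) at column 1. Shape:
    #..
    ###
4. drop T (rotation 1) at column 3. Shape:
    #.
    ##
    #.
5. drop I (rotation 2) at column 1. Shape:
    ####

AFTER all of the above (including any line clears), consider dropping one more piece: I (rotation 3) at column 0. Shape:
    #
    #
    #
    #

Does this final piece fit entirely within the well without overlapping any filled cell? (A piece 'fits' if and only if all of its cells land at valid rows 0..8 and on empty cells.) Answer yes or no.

Drop 1: T rot0 at col 2 lands with bottom-row=0; cleared 0 line(s) (total 0); column heights now [0 0 1 2 1], max=2
Drop 2: I rot0 at col 0 lands with bottom-row=2; cleared 0 line(s) (total 0); column heights now [3 3 3 3 1], max=3
Drop 3: J rot0 at col 1 lands with bottom-row=3; cleared 0 line(s) (total 0); column heights now [3 5 4 4 1], max=5
Drop 4: T rot1 at col 3 lands with bottom-row=4; cleared 0 line(s) (total 0); column heights now [3 5 4 7 6], max=7
Drop 5: I rot2 at col 1 lands with bottom-row=7; cleared 0 line(s) (total 0); column heights now [3 8 8 8 8], max=8
Test piece I rot3 at col 0 (width 1): heights before test = [3 8 8 8 8]; fits = True

Answer: yes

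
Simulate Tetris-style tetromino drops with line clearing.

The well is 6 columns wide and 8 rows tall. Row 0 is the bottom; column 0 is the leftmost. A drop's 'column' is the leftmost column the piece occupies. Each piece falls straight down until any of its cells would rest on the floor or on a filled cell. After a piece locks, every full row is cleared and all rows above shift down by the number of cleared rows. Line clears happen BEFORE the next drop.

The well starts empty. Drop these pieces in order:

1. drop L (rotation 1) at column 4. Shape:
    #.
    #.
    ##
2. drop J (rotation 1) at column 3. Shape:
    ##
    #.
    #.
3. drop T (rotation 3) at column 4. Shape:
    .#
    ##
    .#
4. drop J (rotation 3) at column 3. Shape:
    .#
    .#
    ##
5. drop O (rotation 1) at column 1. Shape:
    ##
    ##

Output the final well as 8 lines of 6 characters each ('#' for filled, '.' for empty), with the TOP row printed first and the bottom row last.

Answer: ....#.
....#.
...###
....##
...###
...##.
.####.
.##.##

Derivation:
Drop 1: L rot1 at col 4 lands with bottom-row=0; cleared 0 line(s) (total 0); column heights now [0 0 0 0 3 1], max=3
Drop 2: J rot1 at col 3 lands with bottom-row=1; cleared 0 line(s) (total 0); column heights now [0 0 0 4 4 1], max=4
Drop 3: T rot3 at col 4 lands with bottom-row=3; cleared 0 line(s) (total 0); column heights now [0 0 0 4 5 6], max=6
Drop 4: J rot3 at col 3 lands with bottom-row=5; cleared 0 line(s) (total 0); column heights now [0 0 0 6 8 6], max=8
Drop 5: O rot1 at col 1 lands with bottom-row=0; cleared 0 line(s) (total 0); column heights now [0 2 2 6 8 6], max=8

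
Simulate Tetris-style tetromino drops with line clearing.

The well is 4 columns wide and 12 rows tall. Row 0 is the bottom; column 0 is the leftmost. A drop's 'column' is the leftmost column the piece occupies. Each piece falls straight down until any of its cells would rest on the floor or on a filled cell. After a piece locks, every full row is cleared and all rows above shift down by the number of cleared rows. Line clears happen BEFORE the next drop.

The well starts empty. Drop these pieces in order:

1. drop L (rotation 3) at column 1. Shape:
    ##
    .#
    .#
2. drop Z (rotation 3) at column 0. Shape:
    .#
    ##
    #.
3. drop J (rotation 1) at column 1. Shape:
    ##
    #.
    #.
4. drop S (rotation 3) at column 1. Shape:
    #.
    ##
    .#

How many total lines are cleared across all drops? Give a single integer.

Drop 1: L rot3 at col 1 lands with bottom-row=0; cleared 0 line(s) (total 0); column heights now [0 3 3 0], max=3
Drop 2: Z rot3 at col 0 lands with bottom-row=2; cleared 0 line(s) (total 0); column heights now [4 5 3 0], max=5
Drop 3: J rot1 at col 1 lands with bottom-row=5; cleared 0 line(s) (total 0); column heights now [4 8 8 0], max=8
Drop 4: S rot3 at col 1 lands with bottom-row=8; cleared 0 line(s) (total 0); column heights now [4 11 10 0], max=11

Answer: 0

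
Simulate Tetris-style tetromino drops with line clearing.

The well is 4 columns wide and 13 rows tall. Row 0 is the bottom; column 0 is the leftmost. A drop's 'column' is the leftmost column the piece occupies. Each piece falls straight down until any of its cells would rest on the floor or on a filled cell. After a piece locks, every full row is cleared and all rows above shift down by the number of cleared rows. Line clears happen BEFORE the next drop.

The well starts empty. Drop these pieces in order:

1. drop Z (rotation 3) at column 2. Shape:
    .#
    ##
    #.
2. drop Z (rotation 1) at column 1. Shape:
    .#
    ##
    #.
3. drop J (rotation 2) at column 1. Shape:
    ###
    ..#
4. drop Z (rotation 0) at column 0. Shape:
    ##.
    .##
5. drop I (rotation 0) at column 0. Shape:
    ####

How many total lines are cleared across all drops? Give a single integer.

Drop 1: Z rot3 at col 2 lands with bottom-row=0; cleared 0 line(s) (total 0); column heights now [0 0 2 3], max=3
Drop 2: Z rot1 at col 1 lands with bottom-row=1; cleared 0 line(s) (total 0); column heights now [0 3 4 3], max=4
Drop 3: J rot2 at col 1 lands with bottom-row=3; cleared 0 line(s) (total 0); column heights now [0 5 5 5], max=5
Drop 4: Z rot0 at col 0 lands with bottom-row=5; cleared 0 line(s) (total 0); column heights now [7 7 6 5], max=7
Drop 5: I rot0 at col 0 lands with bottom-row=7; cleared 1 line(s) (total 1); column heights now [7 7 6 5], max=7

Answer: 1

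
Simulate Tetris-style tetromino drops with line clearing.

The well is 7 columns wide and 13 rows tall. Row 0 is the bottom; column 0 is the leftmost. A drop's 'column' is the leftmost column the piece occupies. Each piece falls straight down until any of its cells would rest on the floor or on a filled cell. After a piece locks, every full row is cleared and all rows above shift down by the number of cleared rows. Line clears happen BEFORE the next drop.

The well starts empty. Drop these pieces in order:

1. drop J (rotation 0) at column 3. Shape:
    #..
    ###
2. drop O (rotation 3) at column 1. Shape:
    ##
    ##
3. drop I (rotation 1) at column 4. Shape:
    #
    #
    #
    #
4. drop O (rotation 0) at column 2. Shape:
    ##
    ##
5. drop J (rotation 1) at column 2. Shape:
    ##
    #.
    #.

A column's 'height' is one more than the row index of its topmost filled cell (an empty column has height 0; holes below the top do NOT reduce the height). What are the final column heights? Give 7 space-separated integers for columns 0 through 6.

Answer: 0 2 7 7 5 1 0

Derivation:
Drop 1: J rot0 at col 3 lands with bottom-row=0; cleared 0 line(s) (total 0); column heights now [0 0 0 2 1 1 0], max=2
Drop 2: O rot3 at col 1 lands with bottom-row=0; cleared 0 line(s) (total 0); column heights now [0 2 2 2 1 1 0], max=2
Drop 3: I rot1 at col 4 lands with bottom-row=1; cleared 0 line(s) (total 0); column heights now [0 2 2 2 5 1 0], max=5
Drop 4: O rot0 at col 2 lands with bottom-row=2; cleared 0 line(s) (total 0); column heights now [0 2 4 4 5 1 0], max=5
Drop 5: J rot1 at col 2 lands with bottom-row=4; cleared 0 line(s) (total 0); column heights now [0 2 7 7 5 1 0], max=7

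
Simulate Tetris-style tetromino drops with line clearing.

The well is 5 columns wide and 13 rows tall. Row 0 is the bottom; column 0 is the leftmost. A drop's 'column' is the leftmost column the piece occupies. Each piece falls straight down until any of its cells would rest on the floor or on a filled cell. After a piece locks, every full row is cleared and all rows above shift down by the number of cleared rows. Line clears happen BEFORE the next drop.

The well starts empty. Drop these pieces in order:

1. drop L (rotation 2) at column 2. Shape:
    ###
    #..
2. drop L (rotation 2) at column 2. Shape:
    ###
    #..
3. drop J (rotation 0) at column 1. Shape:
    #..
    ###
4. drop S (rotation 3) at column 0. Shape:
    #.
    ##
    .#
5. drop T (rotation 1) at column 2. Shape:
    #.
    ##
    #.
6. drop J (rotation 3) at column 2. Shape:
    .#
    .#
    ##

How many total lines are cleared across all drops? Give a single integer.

Drop 1: L rot2 at col 2 lands with bottom-row=0; cleared 0 line(s) (total 0); column heights now [0 0 2 2 2], max=2
Drop 2: L rot2 at col 2 lands with bottom-row=2; cleared 0 line(s) (total 0); column heights now [0 0 4 4 4], max=4
Drop 3: J rot0 at col 1 lands with bottom-row=4; cleared 0 line(s) (total 0); column heights now [0 6 5 5 4], max=6
Drop 4: S rot3 at col 0 lands with bottom-row=6; cleared 0 line(s) (total 0); column heights now [9 8 5 5 4], max=9
Drop 5: T rot1 at col 2 lands with bottom-row=5; cleared 0 line(s) (total 0); column heights now [9 8 8 7 4], max=9
Drop 6: J rot3 at col 2 lands with bottom-row=8; cleared 0 line(s) (total 0); column heights now [9 8 9 11 4], max=11

Answer: 0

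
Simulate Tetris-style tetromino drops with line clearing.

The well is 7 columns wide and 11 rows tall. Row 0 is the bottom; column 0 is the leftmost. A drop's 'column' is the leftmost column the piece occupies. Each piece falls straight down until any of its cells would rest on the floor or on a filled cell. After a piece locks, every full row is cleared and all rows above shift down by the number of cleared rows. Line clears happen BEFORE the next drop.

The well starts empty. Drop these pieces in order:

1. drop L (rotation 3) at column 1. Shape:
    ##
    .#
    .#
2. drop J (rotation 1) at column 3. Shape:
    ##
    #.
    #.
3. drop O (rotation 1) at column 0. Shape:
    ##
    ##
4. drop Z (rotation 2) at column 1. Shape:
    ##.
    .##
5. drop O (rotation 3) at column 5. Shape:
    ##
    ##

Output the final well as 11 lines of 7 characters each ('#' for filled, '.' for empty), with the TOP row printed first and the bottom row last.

Answer: .......
.......
.......
.......
.......
.##....
####...
##.....
.####..
..##.##
..##.##

Derivation:
Drop 1: L rot3 at col 1 lands with bottom-row=0; cleared 0 line(s) (total 0); column heights now [0 3 3 0 0 0 0], max=3
Drop 2: J rot1 at col 3 lands with bottom-row=0; cleared 0 line(s) (total 0); column heights now [0 3 3 3 3 0 0], max=3
Drop 3: O rot1 at col 0 lands with bottom-row=3; cleared 0 line(s) (total 0); column heights now [5 5 3 3 3 0 0], max=5
Drop 4: Z rot2 at col 1 lands with bottom-row=4; cleared 0 line(s) (total 0); column heights now [5 6 6 5 3 0 0], max=6
Drop 5: O rot3 at col 5 lands with bottom-row=0; cleared 0 line(s) (total 0); column heights now [5 6 6 5 3 2 2], max=6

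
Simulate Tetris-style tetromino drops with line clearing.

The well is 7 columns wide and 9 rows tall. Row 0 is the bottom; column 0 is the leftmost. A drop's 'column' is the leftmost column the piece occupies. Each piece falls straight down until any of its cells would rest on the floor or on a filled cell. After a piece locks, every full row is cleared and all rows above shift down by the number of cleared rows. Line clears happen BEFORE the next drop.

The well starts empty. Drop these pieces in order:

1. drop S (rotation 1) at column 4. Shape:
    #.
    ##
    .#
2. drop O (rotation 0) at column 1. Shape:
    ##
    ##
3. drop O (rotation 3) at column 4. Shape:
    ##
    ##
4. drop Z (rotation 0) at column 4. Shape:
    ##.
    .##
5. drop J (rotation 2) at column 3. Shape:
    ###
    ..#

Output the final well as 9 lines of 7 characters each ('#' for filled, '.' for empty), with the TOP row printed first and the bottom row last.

Answer: ...###.
.....#.
....##.
.....##
....##.
....##.
....#..
.##.##.
.##..#.

Derivation:
Drop 1: S rot1 at col 4 lands with bottom-row=0; cleared 0 line(s) (total 0); column heights now [0 0 0 0 3 2 0], max=3
Drop 2: O rot0 at col 1 lands with bottom-row=0; cleared 0 line(s) (total 0); column heights now [0 2 2 0 3 2 0], max=3
Drop 3: O rot3 at col 4 lands with bottom-row=3; cleared 0 line(s) (total 0); column heights now [0 2 2 0 5 5 0], max=5
Drop 4: Z rot0 at col 4 lands with bottom-row=5; cleared 0 line(s) (total 0); column heights now [0 2 2 0 7 7 6], max=7
Drop 5: J rot2 at col 3 lands with bottom-row=7; cleared 0 line(s) (total 0); column heights now [0 2 2 9 9 9 6], max=9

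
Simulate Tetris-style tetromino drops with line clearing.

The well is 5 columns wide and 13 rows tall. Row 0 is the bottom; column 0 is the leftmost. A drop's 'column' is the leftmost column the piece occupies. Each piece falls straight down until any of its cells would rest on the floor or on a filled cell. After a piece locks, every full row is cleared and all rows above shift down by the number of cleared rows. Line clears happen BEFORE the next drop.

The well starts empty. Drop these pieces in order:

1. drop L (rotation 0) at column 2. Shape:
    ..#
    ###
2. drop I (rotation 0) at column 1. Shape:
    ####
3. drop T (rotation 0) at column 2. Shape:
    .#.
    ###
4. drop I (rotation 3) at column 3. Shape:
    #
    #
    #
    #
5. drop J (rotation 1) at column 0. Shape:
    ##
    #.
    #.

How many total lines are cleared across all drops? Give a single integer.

Drop 1: L rot0 at col 2 lands with bottom-row=0; cleared 0 line(s) (total 0); column heights now [0 0 1 1 2], max=2
Drop 2: I rot0 at col 1 lands with bottom-row=2; cleared 0 line(s) (total 0); column heights now [0 3 3 3 3], max=3
Drop 3: T rot0 at col 2 lands with bottom-row=3; cleared 0 line(s) (total 0); column heights now [0 3 4 5 4], max=5
Drop 4: I rot3 at col 3 lands with bottom-row=5; cleared 0 line(s) (total 0); column heights now [0 3 4 9 4], max=9
Drop 5: J rot1 at col 0 lands with bottom-row=1; cleared 2 line(s) (total 2); column heights now [2 0 1 7 2], max=7

Answer: 2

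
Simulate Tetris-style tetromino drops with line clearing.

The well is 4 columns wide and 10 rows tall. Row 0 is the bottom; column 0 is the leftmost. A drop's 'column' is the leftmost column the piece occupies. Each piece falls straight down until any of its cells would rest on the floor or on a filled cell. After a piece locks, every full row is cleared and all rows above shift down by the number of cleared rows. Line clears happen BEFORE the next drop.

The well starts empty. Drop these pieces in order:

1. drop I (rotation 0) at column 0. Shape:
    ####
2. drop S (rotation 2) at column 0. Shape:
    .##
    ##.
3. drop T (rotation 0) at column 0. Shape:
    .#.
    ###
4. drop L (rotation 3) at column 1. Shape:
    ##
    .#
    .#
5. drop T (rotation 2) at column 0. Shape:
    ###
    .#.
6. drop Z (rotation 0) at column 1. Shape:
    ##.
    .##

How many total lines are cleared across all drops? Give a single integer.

Drop 1: I rot0 at col 0 lands with bottom-row=0; cleared 1 line(s) (total 1); column heights now [0 0 0 0], max=0
Drop 2: S rot2 at col 0 lands with bottom-row=0; cleared 0 line(s) (total 1); column heights now [1 2 2 0], max=2
Drop 3: T rot0 at col 0 lands with bottom-row=2; cleared 0 line(s) (total 1); column heights now [3 4 3 0], max=4
Drop 4: L rot3 at col 1 lands with bottom-row=3; cleared 0 line(s) (total 1); column heights now [3 6 6 0], max=6
Drop 5: T rot2 at col 0 lands with bottom-row=6; cleared 0 line(s) (total 1); column heights now [8 8 8 0], max=8
Drop 6: Z rot0 at col 1 lands with bottom-row=8; cleared 0 line(s) (total 1); column heights now [8 10 10 9], max=10

Answer: 1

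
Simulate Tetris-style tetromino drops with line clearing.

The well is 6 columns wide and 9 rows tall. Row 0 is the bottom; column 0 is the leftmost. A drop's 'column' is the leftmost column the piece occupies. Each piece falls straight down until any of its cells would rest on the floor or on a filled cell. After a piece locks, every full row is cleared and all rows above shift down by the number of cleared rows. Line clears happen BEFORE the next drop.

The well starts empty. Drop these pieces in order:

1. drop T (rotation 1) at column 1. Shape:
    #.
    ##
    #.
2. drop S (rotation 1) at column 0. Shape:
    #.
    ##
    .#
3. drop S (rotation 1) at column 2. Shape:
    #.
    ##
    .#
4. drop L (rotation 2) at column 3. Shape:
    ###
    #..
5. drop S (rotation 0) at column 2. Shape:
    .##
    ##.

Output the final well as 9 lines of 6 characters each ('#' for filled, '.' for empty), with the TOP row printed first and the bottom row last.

Drop 1: T rot1 at col 1 lands with bottom-row=0; cleared 0 line(s) (total 0); column heights now [0 3 2 0 0 0], max=3
Drop 2: S rot1 at col 0 lands with bottom-row=3; cleared 0 line(s) (total 0); column heights now [6 5 2 0 0 0], max=6
Drop 3: S rot1 at col 2 lands with bottom-row=1; cleared 0 line(s) (total 0); column heights now [6 5 4 3 0 0], max=6
Drop 4: L rot2 at col 3 lands with bottom-row=3; cleared 0 line(s) (total 0); column heights now [6 5 4 5 5 5], max=6
Drop 5: S rot0 at col 2 lands with bottom-row=5; cleared 0 line(s) (total 0); column heights now [6 5 6 7 7 5], max=7

Answer: ......
......
...##.
#.##..
##.###
.###..
.###..
.###..
.#....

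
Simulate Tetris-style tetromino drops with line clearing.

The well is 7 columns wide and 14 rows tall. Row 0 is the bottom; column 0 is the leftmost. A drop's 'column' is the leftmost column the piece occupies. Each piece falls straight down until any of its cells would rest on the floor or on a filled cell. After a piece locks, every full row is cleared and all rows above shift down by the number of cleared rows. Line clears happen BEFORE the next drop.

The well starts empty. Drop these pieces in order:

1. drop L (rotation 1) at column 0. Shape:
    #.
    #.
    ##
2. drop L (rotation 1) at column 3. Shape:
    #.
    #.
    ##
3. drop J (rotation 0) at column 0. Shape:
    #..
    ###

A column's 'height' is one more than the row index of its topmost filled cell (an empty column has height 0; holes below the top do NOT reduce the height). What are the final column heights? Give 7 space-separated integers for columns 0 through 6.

Answer: 5 4 4 3 1 0 0

Derivation:
Drop 1: L rot1 at col 0 lands with bottom-row=0; cleared 0 line(s) (total 0); column heights now [3 1 0 0 0 0 0], max=3
Drop 2: L rot1 at col 3 lands with bottom-row=0; cleared 0 line(s) (total 0); column heights now [3 1 0 3 1 0 0], max=3
Drop 3: J rot0 at col 0 lands with bottom-row=3; cleared 0 line(s) (total 0); column heights now [5 4 4 3 1 0 0], max=5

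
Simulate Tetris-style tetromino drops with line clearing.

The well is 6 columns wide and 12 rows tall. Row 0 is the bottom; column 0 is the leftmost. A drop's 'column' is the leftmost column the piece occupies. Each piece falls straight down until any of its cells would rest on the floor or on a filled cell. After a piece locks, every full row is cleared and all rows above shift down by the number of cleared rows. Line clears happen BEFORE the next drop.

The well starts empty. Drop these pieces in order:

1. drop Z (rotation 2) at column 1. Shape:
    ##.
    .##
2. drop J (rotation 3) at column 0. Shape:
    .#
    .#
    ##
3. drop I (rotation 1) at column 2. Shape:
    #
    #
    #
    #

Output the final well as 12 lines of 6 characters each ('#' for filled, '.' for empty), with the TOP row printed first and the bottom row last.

Drop 1: Z rot2 at col 1 lands with bottom-row=0; cleared 0 line(s) (total 0); column heights now [0 2 2 1 0 0], max=2
Drop 2: J rot3 at col 0 lands with bottom-row=2; cleared 0 line(s) (total 0); column heights now [3 5 2 1 0 0], max=5
Drop 3: I rot1 at col 2 lands with bottom-row=2; cleared 0 line(s) (total 0); column heights now [3 5 6 1 0 0], max=6

Answer: ......
......
......
......
......
......
..#...
.##...
.##...
###...
.##...
..##..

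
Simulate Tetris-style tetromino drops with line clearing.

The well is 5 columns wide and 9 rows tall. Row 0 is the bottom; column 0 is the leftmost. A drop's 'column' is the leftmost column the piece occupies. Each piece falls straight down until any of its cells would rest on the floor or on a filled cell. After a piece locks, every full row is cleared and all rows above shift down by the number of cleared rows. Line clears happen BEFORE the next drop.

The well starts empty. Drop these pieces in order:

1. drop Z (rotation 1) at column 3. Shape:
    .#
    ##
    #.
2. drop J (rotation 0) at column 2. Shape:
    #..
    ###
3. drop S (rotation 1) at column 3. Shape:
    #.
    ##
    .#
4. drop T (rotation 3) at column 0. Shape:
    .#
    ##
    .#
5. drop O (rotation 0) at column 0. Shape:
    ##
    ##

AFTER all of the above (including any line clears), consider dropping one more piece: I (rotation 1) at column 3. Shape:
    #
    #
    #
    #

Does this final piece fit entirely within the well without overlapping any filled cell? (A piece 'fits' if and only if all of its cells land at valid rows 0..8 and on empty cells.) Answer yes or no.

Drop 1: Z rot1 at col 3 lands with bottom-row=0; cleared 0 line(s) (total 0); column heights now [0 0 0 2 3], max=3
Drop 2: J rot0 at col 2 lands with bottom-row=3; cleared 0 line(s) (total 0); column heights now [0 0 5 4 4], max=5
Drop 3: S rot1 at col 3 lands with bottom-row=4; cleared 0 line(s) (total 0); column heights now [0 0 5 7 6], max=7
Drop 4: T rot3 at col 0 lands with bottom-row=0; cleared 0 line(s) (total 0); column heights now [2 3 5 7 6], max=7
Drop 5: O rot0 at col 0 lands with bottom-row=3; cleared 1 line(s) (total 1); column heights now [4 4 4 6 5], max=6
Test piece I rot1 at col 3 (width 1): heights before test = [4 4 4 6 5]; fits = False

Answer: no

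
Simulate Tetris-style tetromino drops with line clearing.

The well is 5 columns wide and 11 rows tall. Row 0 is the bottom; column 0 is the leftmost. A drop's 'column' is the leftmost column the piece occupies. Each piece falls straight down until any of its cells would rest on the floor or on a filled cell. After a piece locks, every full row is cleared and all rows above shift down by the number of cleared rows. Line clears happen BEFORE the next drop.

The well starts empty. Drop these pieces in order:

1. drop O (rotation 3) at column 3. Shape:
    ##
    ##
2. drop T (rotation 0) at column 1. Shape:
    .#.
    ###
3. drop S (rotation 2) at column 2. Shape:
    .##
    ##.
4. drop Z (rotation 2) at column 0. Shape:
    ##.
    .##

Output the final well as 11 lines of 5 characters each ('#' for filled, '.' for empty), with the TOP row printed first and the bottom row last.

Drop 1: O rot3 at col 3 lands with bottom-row=0; cleared 0 line(s) (total 0); column heights now [0 0 0 2 2], max=2
Drop 2: T rot0 at col 1 lands with bottom-row=2; cleared 0 line(s) (total 0); column heights now [0 3 4 3 2], max=4
Drop 3: S rot2 at col 2 lands with bottom-row=4; cleared 0 line(s) (total 0); column heights now [0 3 5 6 6], max=6
Drop 4: Z rot2 at col 0 lands with bottom-row=5; cleared 0 line(s) (total 0); column heights now [7 7 6 6 6], max=7

Answer: .....
.....
.....
.....
##...
.####
..##.
..#..
.###.
...##
...##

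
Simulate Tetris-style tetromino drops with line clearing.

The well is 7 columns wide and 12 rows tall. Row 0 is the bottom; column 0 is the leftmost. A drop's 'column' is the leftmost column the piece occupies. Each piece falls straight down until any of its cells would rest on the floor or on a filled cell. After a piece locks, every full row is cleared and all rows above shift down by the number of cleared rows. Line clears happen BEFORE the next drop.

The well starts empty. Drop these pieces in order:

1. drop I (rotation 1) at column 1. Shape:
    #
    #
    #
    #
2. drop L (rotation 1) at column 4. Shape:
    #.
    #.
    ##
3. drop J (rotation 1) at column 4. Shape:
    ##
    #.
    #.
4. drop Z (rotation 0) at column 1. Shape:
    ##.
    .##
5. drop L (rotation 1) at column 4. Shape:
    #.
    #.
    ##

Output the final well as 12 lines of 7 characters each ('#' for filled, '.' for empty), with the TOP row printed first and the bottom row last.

Answer: .......
.......
.......
....#..
....#..
....##.
....##.
.##.#..
.####..
.#..#..
.#..#..
.#..##.

Derivation:
Drop 1: I rot1 at col 1 lands with bottom-row=0; cleared 0 line(s) (total 0); column heights now [0 4 0 0 0 0 0], max=4
Drop 2: L rot1 at col 4 lands with bottom-row=0; cleared 0 line(s) (total 0); column heights now [0 4 0 0 3 1 0], max=4
Drop 3: J rot1 at col 4 lands with bottom-row=3; cleared 0 line(s) (total 0); column heights now [0 4 0 0 6 6 0], max=6
Drop 4: Z rot0 at col 1 lands with bottom-row=3; cleared 0 line(s) (total 0); column heights now [0 5 5 4 6 6 0], max=6
Drop 5: L rot1 at col 4 lands with bottom-row=6; cleared 0 line(s) (total 0); column heights now [0 5 5 4 9 7 0], max=9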